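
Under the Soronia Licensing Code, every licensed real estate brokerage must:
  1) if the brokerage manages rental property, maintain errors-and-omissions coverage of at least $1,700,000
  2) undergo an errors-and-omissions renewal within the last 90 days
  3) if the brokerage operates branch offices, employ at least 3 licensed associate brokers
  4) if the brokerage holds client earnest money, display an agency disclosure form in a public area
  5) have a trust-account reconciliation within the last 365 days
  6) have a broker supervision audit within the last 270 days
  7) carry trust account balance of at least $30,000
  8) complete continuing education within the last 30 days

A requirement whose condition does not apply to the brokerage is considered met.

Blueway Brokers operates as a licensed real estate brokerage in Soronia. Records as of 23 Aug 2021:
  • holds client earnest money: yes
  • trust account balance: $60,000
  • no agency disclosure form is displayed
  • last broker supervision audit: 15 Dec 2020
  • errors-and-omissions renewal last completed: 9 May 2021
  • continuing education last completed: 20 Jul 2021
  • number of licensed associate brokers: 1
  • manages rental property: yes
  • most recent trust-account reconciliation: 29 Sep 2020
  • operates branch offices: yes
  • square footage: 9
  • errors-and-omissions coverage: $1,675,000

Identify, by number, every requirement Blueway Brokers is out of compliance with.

1. condition 'manages rental property' holds; errors-and-omissions coverage $1,675,000 < $1,700,000 → not met
2. errors-and-omissions renewal 106 days ago vs limit 90 → not met
3. condition 'operates branch offices' holds; licensed associate brokers 1 < 3 → not met
4. condition 'holds client earnest money' holds; agency disclosure form absent → not met
5. trust-account reconciliation 328 days ago vs limit 365 → met
6. broker supervision audit 251 days ago vs limit 270 → met
7. trust account balance $60,000 ≥ $30,000 → met
8. continuing education 34 days ago vs limit 30 → not met
Not met: 1, 2, 3, 4, 8

1, 2, 3, 4, 8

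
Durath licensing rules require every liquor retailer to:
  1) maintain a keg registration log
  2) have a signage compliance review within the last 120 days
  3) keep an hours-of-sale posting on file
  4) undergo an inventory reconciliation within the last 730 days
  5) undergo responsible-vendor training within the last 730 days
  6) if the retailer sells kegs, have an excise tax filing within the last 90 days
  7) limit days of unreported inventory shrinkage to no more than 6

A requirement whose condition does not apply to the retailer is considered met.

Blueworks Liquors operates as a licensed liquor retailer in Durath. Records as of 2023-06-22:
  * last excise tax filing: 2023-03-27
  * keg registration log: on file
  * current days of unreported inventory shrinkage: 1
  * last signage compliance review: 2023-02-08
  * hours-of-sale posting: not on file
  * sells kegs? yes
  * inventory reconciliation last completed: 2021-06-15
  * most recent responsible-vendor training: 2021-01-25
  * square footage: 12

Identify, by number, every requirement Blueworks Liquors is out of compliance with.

2, 3, 4, 5

1. keg registration log present → met
2. signage compliance review 134 days ago vs limit 120 → not met
3. hours-of-sale posting absent → not met
4. inventory reconciliation 737 days ago vs limit 730 → not met
5. responsible-vendor training 878 days ago vs limit 730 → not met
6. condition 'sells kegs' holds; excise tax filing 87 days ago vs limit 90 → met
7. days of unreported inventory shrinkage 1 ≤ 6 → met
Not met: 2, 3, 4, 5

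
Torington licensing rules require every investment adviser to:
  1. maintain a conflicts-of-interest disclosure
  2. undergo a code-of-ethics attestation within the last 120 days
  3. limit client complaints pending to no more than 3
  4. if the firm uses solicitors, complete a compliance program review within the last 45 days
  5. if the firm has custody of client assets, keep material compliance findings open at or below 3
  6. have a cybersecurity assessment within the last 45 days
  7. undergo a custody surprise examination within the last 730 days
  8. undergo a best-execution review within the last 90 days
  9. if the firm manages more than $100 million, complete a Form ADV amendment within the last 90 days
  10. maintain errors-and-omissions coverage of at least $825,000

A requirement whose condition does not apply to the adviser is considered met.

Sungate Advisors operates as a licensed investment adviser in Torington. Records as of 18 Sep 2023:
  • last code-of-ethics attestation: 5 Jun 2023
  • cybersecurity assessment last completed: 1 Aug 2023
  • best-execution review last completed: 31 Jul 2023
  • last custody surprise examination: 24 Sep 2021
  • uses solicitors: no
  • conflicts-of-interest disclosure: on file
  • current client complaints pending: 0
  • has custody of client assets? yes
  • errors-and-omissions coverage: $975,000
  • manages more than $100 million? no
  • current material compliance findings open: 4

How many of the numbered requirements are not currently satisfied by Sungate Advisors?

2

1. conflicts-of-interest disclosure present → met
2. code-of-ethics attestation 105 days ago vs limit 120 → met
3. client complaints pending 0 ≤ 3 → met
4. condition 'uses solicitors' does not hold → requirement n/a → met
5. condition 'has custody of client assets' holds; material compliance findings open 4 > 3 → not met
6. cybersecurity assessment 48 days ago vs limit 45 → not met
7. custody surprise examination 724 days ago vs limit 730 → met
8. best-execution review 49 days ago vs limit 90 → met
9. condition 'manages more than $100 million' does not hold → requirement n/a → met
10. errors-and-omissions coverage $975,000 ≥ $825,000 → met
Not met: 2 of 10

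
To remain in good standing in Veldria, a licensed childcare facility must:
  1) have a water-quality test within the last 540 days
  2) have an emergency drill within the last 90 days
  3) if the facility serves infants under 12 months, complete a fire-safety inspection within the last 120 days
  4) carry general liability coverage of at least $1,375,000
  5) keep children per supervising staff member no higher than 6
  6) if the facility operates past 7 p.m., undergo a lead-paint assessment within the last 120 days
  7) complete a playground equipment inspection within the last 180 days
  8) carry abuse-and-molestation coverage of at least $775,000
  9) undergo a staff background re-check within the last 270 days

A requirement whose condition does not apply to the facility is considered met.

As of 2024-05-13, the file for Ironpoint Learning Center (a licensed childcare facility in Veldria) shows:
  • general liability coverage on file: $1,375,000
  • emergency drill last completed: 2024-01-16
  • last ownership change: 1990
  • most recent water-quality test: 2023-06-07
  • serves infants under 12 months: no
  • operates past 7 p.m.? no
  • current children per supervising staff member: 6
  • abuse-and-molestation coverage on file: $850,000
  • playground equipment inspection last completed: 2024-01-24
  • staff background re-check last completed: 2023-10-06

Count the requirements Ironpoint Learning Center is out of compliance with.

1. water-quality test 341 days ago vs limit 540 → met
2. emergency drill 118 days ago vs limit 90 → not met
3. condition 'serves infants under 12 months' does not hold → requirement n/a → met
4. general liability coverage $1,375,000 ≥ $1,375,000 → met
5. children per supervising staff member 6 ≤ 6 → met
6. condition 'operates past 7 p.m.' does not hold → requirement n/a → met
7. playground equipment inspection 110 days ago vs limit 180 → met
8. abuse-and-molestation coverage $850,000 ≥ $775,000 → met
9. staff background re-check 220 days ago vs limit 270 → met
Not met: 1 of 9

1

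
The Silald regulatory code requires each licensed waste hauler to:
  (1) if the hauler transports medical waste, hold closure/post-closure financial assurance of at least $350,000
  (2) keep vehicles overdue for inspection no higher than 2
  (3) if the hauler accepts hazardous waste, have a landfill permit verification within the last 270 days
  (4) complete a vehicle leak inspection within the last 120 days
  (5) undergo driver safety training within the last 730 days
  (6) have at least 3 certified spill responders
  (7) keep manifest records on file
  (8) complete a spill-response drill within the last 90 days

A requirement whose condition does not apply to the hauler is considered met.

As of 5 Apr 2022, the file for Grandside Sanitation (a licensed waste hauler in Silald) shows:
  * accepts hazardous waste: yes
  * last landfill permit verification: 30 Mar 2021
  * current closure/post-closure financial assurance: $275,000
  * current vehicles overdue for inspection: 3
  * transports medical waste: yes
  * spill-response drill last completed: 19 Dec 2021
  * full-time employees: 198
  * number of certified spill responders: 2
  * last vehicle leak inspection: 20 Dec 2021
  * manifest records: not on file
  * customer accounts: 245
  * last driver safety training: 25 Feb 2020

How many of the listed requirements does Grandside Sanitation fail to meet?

1. condition 'transports medical waste' holds; closure/post-closure financial assurance $275,000 < $350,000 → not met
2. vehicles overdue for inspection 3 > 2 → not met
3. condition 'accepts hazardous waste' holds; landfill permit verification 371 days ago vs limit 270 → not met
4. vehicle leak inspection 106 days ago vs limit 120 → met
5. driver safety training 770 days ago vs limit 730 → not met
6. certified spill responders 2 < 3 → not met
7. manifest records absent → not met
8. spill-response drill 107 days ago vs limit 90 → not met
Not met: 7 of 8

7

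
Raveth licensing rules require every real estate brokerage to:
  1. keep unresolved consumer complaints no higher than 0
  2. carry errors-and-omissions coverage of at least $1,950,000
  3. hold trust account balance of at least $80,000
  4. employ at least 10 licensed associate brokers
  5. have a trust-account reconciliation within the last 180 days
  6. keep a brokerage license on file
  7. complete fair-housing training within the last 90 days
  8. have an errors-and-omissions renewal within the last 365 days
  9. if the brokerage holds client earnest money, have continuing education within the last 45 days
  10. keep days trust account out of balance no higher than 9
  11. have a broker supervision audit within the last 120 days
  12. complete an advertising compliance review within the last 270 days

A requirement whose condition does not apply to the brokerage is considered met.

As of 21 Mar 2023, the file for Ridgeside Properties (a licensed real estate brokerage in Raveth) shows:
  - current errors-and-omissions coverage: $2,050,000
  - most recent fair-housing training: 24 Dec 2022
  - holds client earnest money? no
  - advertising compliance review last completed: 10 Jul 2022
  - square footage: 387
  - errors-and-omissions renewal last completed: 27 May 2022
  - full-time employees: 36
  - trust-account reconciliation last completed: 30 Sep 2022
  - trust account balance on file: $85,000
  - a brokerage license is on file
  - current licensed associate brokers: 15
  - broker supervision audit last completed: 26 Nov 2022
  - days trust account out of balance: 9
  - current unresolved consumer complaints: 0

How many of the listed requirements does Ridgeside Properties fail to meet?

1. unresolved consumer complaints 0 ≤ 0 → met
2. errors-and-omissions coverage $2,050,000 ≥ $1,950,000 → met
3. trust account balance $85,000 ≥ $80,000 → met
4. licensed associate brokers 15 ≥ 10 → met
5. trust-account reconciliation 172 days ago vs limit 180 → met
6. brokerage license present → met
7. fair-housing training 87 days ago vs limit 90 → met
8. errors-and-omissions renewal 298 days ago vs limit 365 → met
9. condition 'holds client earnest money' does not hold → requirement n/a → met
10. days trust account out of balance 9 ≤ 9 → met
11. broker supervision audit 115 days ago vs limit 120 → met
12. advertising compliance review 254 days ago vs limit 270 → met
Not met: 0 of 12

0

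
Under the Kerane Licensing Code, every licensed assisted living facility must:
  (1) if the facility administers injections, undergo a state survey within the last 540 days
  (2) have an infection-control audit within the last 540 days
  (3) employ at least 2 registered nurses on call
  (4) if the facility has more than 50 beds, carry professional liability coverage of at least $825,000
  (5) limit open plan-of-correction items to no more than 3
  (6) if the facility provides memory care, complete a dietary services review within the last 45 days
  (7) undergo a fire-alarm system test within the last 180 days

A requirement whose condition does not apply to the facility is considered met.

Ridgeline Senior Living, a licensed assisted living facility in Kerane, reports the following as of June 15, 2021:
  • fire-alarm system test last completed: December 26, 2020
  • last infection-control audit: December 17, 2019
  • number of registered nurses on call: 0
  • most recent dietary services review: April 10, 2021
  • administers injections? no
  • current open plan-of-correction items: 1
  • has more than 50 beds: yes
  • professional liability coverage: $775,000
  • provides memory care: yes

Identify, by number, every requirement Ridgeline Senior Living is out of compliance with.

1. condition 'administers injections' does not hold → requirement n/a → met
2. infection-control audit 546 days ago vs limit 540 → not met
3. registered nurses on call 0 < 2 → not met
4. condition 'has more than 50 beds' holds; professional liability coverage $775,000 < $825,000 → not met
5. open plan-of-correction items 1 ≤ 3 → met
6. condition 'provides memory care' holds; dietary services review 66 days ago vs limit 45 → not met
7. fire-alarm system test 171 days ago vs limit 180 → met
Not met: 2, 3, 4, 6

2, 3, 4, 6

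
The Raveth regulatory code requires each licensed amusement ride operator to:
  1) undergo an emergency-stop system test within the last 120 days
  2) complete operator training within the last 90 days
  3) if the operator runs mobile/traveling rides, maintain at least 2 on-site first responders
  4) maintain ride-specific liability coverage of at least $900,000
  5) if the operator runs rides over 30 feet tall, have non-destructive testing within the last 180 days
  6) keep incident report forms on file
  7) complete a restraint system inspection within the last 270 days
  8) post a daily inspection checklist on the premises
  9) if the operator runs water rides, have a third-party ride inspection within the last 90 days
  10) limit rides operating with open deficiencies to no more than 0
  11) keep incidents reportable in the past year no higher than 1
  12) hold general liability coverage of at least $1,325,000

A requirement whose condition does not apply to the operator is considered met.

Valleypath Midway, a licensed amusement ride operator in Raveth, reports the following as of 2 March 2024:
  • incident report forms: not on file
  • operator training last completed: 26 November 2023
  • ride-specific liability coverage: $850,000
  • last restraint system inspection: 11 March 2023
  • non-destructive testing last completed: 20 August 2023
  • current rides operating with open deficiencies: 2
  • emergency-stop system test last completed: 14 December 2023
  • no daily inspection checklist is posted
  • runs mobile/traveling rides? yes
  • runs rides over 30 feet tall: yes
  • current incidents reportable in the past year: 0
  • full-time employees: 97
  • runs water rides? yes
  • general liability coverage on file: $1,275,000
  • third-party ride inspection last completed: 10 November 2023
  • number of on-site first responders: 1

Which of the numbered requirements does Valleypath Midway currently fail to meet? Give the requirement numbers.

2, 3, 4, 5, 6, 7, 8, 9, 10, 12

1. emergency-stop system test 79 days ago vs limit 120 → met
2. operator training 97 days ago vs limit 90 → not met
3. condition 'runs mobile/traveling rides' holds; on-site first responders 1 < 2 → not met
4. ride-specific liability coverage $850,000 < $900,000 → not met
5. condition 'runs rides over 30 feet tall' holds; non-destructive testing 195 days ago vs limit 180 → not met
6. incident report forms absent → not met
7. restraint system inspection 357 days ago vs limit 270 → not met
8. daily inspection checklist absent → not met
9. condition 'runs water rides' holds; third-party ride inspection 113 days ago vs limit 90 → not met
10. rides operating with open deficiencies 2 > 0 → not met
11. incidents reportable in the past year 0 ≤ 1 → met
12. general liability coverage $1,275,000 < $1,325,000 → not met
Not met: 2, 3, 4, 5, 6, 7, 8, 9, 10, 12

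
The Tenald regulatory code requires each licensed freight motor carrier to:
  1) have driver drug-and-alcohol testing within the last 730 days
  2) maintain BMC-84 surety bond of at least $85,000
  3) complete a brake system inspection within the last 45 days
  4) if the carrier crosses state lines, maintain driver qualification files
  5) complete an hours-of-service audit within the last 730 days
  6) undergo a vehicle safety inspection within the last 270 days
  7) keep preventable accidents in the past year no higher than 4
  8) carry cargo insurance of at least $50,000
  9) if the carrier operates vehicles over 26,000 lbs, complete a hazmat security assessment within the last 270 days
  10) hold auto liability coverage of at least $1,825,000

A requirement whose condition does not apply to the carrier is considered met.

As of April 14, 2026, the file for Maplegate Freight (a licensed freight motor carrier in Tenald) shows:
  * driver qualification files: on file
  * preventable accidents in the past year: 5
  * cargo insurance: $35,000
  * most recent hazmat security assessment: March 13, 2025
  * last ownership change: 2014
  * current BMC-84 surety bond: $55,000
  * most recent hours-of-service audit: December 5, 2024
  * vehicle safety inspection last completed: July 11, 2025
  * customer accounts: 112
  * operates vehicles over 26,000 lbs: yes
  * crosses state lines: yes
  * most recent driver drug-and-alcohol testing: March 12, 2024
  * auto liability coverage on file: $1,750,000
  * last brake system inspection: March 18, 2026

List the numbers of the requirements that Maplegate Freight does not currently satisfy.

1. driver drug-and-alcohol testing 763 days ago vs limit 730 → not met
2. BMC-84 surety bond $55,000 < $85,000 → not met
3. brake system inspection 27 days ago vs limit 45 → met
4. condition 'crosses state lines' holds; driver qualification files present → met
5. hours-of-service audit 495 days ago vs limit 730 → met
6. vehicle safety inspection 277 days ago vs limit 270 → not met
7. preventable accidents in the past year 5 > 4 → not met
8. cargo insurance $35,000 < $50,000 → not met
9. condition 'operates vehicles over 26,000 lbs' holds; hazmat security assessment 397 days ago vs limit 270 → not met
10. auto liability coverage $1,750,000 < $1,825,000 → not met
Not met: 1, 2, 6, 7, 8, 9, 10

1, 2, 6, 7, 8, 9, 10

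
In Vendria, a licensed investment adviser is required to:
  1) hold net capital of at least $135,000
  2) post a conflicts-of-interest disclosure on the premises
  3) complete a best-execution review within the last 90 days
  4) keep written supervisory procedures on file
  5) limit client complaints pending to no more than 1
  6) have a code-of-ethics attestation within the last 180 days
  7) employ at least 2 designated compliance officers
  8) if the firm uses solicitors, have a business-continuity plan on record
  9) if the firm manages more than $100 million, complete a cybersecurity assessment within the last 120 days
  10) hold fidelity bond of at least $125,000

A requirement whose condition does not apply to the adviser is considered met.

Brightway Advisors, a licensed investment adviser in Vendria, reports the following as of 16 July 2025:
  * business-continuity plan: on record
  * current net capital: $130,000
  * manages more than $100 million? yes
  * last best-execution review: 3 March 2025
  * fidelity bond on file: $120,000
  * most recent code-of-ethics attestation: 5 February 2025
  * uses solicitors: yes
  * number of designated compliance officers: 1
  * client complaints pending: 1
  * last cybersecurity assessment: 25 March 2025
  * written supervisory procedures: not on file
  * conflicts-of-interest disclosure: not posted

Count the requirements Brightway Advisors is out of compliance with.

6

1. net capital $130,000 < $135,000 → not met
2. conflicts-of-interest disclosure absent → not met
3. best-execution review 135 days ago vs limit 90 → not met
4. written supervisory procedures absent → not met
5. client complaints pending 1 ≤ 1 → met
6. code-of-ethics attestation 161 days ago vs limit 180 → met
7. designated compliance officers 1 < 2 → not met
8. condition 'uses solicitors' holds; business-continuity plan present → met
9. condition 'manages more than $100 million' holds; cybersecurity assessment 113 days ago vs limit 120 → met
10. fidelity bond $120,000 < $125,000 → not met
Not met: 6 of 10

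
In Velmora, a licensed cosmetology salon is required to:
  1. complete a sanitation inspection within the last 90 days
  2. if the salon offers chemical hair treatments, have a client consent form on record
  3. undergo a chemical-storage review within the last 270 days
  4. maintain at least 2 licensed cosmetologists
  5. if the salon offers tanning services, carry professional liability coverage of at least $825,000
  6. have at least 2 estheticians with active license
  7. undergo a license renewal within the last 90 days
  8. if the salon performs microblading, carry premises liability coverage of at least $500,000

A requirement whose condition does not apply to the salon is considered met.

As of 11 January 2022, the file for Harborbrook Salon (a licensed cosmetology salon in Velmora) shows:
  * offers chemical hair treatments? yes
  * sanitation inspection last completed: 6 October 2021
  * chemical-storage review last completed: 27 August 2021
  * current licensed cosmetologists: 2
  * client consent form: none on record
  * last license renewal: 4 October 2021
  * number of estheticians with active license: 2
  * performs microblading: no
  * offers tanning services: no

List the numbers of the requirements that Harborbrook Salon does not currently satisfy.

1. sanitation inspection 97 days ago vs limit 90 → not met
2. condition 'offers chemical hair treatments' holds; client consent form absent → not met
3. chemical-storage review 137 days ago vs limit 270 → met
4. licensed cosmetologists 2 ≥ 2 → met
5. condition 'offers tanning services' does not hold → requirement n/a → met
6. estheticians with active license 2 ≥ 2 → met
7. license renewal 99 days ago vs limit 90 → not met
8. condition 'performs microblading' does not hold → requirement n/a → met
Not met: 1, 2, 7

1, 2, 7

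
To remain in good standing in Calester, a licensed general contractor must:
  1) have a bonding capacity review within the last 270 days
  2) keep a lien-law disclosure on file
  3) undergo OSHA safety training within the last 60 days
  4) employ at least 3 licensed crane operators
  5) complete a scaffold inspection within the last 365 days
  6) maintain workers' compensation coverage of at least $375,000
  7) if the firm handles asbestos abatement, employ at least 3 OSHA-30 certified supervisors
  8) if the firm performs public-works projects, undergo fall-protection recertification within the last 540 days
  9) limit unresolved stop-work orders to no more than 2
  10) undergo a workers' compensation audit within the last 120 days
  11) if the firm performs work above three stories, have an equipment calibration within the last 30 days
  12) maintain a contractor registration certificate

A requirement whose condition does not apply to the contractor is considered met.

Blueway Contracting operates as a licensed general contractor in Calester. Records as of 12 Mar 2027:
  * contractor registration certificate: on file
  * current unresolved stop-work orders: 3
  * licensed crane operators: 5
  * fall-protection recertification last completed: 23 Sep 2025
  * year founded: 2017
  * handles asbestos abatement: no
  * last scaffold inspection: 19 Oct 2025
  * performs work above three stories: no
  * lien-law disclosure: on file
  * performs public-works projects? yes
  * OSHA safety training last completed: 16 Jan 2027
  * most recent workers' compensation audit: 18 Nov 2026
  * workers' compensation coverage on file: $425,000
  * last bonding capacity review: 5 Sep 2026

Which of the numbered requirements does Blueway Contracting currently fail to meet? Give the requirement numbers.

5, 9

1. bonding capacity review 188 days ago vs limit 270 → met
2. lien-law disclosure present → met
3. OSHA safety training 55 days ago vs limit 60 → met
4. licensed crane operators 5 ≥ 3 → met
5. scaffold inspection 509 days ago vs limit 365 → not met
6. workers' compensation coverage $425,000 ≥ $375,000 → met
7. condition 'handles asbestos abatement' does not hold → requirement n/a → met
8. condition 'performs public-works projects' holds; fall-protection recertification 535 days ago vs limit 540 → met
9. unresolved stop-work orders 3 > 2 → not met
10. workers' compensation audit 114 days ago vs limit 120 → met
11. condition 'performs work above three stories' does not hold → requirement n/a → met
12. contractor registration certificate present → met
Not met: 5, 9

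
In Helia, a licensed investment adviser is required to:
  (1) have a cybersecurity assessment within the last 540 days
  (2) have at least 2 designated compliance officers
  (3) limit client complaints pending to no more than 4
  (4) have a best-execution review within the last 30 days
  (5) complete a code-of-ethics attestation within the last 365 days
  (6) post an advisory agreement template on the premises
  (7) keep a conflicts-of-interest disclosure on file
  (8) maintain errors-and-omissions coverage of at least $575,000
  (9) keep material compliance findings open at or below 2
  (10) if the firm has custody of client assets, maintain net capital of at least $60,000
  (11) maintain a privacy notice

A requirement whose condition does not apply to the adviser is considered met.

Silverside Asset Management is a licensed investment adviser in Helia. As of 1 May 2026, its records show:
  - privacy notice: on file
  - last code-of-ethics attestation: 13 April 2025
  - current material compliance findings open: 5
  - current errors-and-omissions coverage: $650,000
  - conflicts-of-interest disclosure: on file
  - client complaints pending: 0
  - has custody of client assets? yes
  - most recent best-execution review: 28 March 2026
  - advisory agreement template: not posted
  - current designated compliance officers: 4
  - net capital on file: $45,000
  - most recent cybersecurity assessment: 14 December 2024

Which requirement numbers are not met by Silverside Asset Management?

4, 5, 6, 9, 10

1. cybersecurity assessment 503 days ago vs limit 540 → met
2. designated compliance officers 4 ≥ 2 → met
3. client complaints pending 0 ≤ 4 → met
4. best-execution review 34 days ago vs limit 30 → not met
5. code-of-ethics attestation 383 days ago vs limit 365 → not met
6. advisory agreement template absent → not met
7. conflicts-of-interest disclosure present → met
8. errors-and-omissions coverage $650,000 ≥ $575,000 → met
9. material compliance findings open 5 > 2 → not met
10. condition 'has custody of client assets' holds; net capital $45,000 < $60,000 → not met
11. privacy notice present → met
Not met: 4, 5, 6, 9, 10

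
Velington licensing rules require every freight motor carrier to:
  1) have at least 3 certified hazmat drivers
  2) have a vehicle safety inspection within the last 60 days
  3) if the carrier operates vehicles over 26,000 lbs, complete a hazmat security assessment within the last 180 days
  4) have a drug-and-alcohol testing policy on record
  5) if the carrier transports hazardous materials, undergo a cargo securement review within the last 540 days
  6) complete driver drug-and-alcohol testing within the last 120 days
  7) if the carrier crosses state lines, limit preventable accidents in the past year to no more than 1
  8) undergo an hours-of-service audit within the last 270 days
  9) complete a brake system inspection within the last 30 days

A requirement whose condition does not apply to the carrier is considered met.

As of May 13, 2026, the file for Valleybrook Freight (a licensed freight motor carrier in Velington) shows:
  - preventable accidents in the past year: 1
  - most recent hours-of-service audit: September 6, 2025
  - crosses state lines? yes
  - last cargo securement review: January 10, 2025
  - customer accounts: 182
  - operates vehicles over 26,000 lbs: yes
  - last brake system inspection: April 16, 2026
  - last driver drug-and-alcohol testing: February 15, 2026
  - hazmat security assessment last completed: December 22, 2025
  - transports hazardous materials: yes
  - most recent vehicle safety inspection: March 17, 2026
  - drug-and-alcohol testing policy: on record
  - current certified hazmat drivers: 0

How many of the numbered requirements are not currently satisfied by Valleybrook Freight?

1

1. certified hazmat drivers 0 < 3 → not met
2. vehicle safety inspection 57 days ago vs limit 60 → met
3. condition 'operates vehicles over 26,000 lbs' holds; hazmat security assessment 142 days ago vs limit 180 → met
4. drug-and-alcohol testing policy present → met
5. condition 'transports hazardous materials' holds; cargo securement review 488 days ago vs limit 540 → met
6. driver drug-and-alcohol testing 87 days ago vs limit 120 → met
7. condition 'crosses state lines' holds; preventable accidents in the past year 1 ≤ 1 → met
8. hours-of-service audit 249 days ago vs limit 270 → met
9. brake system inspection 27 days ago vs limit 30 → met
Not met: 1 of 9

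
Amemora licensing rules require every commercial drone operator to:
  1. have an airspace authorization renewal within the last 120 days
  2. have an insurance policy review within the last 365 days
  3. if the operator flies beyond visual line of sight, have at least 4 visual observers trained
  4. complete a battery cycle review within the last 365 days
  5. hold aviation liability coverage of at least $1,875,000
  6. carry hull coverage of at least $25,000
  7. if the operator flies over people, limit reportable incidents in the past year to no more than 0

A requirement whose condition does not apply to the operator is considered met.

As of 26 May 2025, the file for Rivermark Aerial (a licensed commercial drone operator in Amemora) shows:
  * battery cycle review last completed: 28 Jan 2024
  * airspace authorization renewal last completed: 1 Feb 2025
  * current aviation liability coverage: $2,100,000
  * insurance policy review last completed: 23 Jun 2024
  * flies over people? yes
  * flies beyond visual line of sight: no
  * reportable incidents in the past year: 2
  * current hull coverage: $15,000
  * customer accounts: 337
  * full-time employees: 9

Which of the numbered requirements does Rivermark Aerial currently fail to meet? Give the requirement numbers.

1. airspace authorization renewal 114 days ago vs limit 120 → met
2. insurance policy review 337 days ago vs limit 365 → met
3. condition 'flies beyond visual line of sight' does not hold → requirement n/a → met
4. battery cycle review 484 days ago vs limit 365 → not met
5. aviation liability coverage $2,100,000 ≥ $1,875,000 → met
6. hull coverage $15,000 < $25,000 → not met
7. condition 'flies over people' holds; reportable incidents in the past year 2 > 0 → not met
Not met: 4, 6, 7

4, 6, 7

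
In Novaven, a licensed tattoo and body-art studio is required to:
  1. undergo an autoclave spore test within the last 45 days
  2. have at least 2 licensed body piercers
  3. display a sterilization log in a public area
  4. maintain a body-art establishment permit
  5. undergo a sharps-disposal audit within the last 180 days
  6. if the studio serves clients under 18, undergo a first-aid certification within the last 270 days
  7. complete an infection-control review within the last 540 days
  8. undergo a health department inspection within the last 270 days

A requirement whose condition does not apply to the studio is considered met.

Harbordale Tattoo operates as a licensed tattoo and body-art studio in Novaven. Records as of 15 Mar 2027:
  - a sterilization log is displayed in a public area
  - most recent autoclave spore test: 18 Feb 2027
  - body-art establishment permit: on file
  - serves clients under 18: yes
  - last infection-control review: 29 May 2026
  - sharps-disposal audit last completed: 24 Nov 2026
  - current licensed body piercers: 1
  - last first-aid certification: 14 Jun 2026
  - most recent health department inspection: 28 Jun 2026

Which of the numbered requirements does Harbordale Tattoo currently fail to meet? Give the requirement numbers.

1. autoclave spore test 25 days ago vs limit 45 → met
2. licensed body piercers 1 < 2 → not met
3. sterilization log present → met
4. body-art establishment permit present → met
5. sharps-disposal audit 111 days ago vs limit 180 → met
6. condition 'serves clients under 18' holds; first-aid certification 274 days ago vs limit 270 → not met
7. infection-control review 290 days ago vs limit 540 → met
8. health department inspection 260 days ago vs limit 270 → met
Not met: 2, 6

2, 6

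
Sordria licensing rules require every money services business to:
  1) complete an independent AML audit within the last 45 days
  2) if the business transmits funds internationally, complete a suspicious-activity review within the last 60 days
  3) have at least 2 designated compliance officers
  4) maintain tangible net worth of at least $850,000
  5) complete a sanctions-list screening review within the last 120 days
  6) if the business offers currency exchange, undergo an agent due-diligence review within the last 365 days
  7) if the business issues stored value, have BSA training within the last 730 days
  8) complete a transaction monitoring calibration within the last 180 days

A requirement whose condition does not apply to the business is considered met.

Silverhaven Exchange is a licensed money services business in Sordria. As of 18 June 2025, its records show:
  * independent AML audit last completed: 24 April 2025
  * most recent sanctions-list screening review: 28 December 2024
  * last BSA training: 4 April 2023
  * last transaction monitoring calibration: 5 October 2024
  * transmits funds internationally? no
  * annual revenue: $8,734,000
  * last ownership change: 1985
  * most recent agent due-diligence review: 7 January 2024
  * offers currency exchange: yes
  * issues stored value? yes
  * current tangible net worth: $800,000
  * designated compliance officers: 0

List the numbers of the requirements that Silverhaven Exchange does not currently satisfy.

1, 3, 4, 5, 6, 7, 8

1. independent AML audit 55 days ago vs limit 45 → not met
2. condition 'transmits funds internationally' does not hold → requirement n/a → met
3. designated compliance officers 0 < 2 → not met
4. tangible net worth $800,000 < $850,000 → not met
5. sanctions-list screening review 172 days ago vs limit 120 → not met
6. condition 'offers currency exchange' holds; agent due-diligence review 528 days ago vs limit 365 → not met
7. condition 'issues stored value' holds; BSA training 806 days ago vs limit 730 → not met
8. transaction monitoring calibration 256 days ago vs limit 180 → not met
Not met: 1, 3, 4, 5, 6, 7, 8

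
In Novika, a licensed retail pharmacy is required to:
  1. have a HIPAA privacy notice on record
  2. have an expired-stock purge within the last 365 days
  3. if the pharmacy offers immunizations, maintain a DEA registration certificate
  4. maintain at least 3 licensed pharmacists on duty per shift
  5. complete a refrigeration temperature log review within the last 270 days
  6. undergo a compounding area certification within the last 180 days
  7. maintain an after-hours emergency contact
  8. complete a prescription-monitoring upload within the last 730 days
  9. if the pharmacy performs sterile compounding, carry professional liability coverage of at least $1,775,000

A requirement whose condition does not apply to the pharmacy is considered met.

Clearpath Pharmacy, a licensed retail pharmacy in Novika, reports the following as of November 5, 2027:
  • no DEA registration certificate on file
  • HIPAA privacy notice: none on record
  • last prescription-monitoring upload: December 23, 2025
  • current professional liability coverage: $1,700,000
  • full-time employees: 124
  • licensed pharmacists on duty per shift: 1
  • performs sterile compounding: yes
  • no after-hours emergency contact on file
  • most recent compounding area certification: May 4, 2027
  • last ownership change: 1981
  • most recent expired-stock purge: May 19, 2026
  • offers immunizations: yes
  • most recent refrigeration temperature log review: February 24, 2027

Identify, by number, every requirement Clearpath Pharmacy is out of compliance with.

1. HIPAA privacy notice absent → not met
2. expired-stock purge 535 days ago vs limit 365 → not met
3. condition 'offers immunizations' holds; DEA registration certificate absent → not met
4. licensed pharmacists on duty per shift 1 < 3 → not met
5. refrigeration temperature log review 254 days ago vs limit 270 → met
6. compounding area certification 185 days ago vs limit 180 → not met
7. after-hours emergency contact absent → not met
8. prescription-monitoring upload 682 days ago vs limit 730 → met
9. condition 'performs sterile compounding' holds; professional liability coverage $1,700,000 < $1,775,000 → not met
Not met: 1, 2, 3, 4, 6, 7, 9

1, 2, 3, 4, 6, 7, 9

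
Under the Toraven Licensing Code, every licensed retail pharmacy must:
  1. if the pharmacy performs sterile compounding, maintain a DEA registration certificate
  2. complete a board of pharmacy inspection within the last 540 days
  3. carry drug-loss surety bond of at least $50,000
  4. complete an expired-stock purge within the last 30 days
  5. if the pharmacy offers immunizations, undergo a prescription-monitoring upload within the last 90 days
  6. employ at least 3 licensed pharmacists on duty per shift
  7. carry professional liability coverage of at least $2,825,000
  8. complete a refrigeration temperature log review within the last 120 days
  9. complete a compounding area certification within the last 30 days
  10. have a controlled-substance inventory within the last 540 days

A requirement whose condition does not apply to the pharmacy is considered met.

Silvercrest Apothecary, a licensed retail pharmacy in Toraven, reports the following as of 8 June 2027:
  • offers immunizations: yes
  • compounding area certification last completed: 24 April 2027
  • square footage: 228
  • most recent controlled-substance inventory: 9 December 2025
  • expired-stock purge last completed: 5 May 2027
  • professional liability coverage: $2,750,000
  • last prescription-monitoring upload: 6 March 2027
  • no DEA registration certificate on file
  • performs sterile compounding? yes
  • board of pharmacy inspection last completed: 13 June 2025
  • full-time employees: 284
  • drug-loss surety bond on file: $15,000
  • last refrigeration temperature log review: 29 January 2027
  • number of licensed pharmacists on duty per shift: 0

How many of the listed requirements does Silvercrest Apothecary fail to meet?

1. condition 'performs sterile compounding' holds; DEA registration certificate absent → not met
2. board of pharmacy inspection 725 days ago vs limit 540 → not met
3. drug-loss surety bond $15,000 < $50,000 → not met
4. expired-stock purge 34 days ago vs limit 30 → not met
5. condition 'offers immunizations' holds; prescription-monitoring upload 94 days ago vs limit 90 → not met
6. licensed pharmacists on duty per shift 0 < 3 → not met
7. professional liability coverage $2,750,000 < $2,825,000 → not met
8. refrigeration temperature log review 130 days ago vs limit 120 → not met
9. compounding area certification 45 days ago vs limit 30 → not met
10. controlled-substance inventory 546 days ago vs limit 540 → not met
Not met: 10 of 10

10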